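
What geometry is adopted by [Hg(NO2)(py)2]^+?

trigonal planar

Summing ligand charges against the +1 overall charge gives an oxidation state of +2 for mercury.
Mercury is a group-12 element; Hg(II) is therefore d¹⁰.
With 3 monodentate ligands the coordination number is 3.
Three ligands around a d¹⁰ centre minimise repulsion in a trigonal-planar arrangement.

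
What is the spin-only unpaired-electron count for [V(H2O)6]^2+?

3

Water is neutral; balancing the +2 overall charge requires V(II).
Group 5 minus oxidation state 2 gives a d³ configuration.
In an octahedral field the d³ configuration is t₂g³e_g⁰ (only one arrangement possible), giving 3 unpaired electrons.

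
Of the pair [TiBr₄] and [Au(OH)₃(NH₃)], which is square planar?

[Au(OH)₃(NH₃)]

For [TiBr₄]: Summing ligand charges against the 0 overall charge gives an oxidation state of +4 for titanium. Ti sits in group 4, so the d-electron count is 4 − 4 = 0. A d⁰ ion has no crystal-field stabilisation preference between square planar and tetrahedral, so four ligands adopt the sterically favoured tetrahedral geometry. → tetrahedral.
For [Au(OH)₃(NH₃)]: Each hydroxide is −1; ammonia is neutral; balancing the 0 overall charge requires Au(III). Au sits in group 11, so the d-electron count is 11 − 3 = 8. A 5d d⁸ ion has a large crystal-field splitting; square planar leaves the high-energy d_{x²−y²} orbital empty and maximises CFSE. → square planar.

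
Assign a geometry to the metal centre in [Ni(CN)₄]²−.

square planar

Each cyanide is −1; balancing the −2 overall charge requires Ni(II).
Ni sits in group 10, so the d-electron count is 10 − 2 = 8.
With 4 monodentate ligands the coordination number is 4.
Cyanide is a strong-field ligand (high in the spectrochemical series).
A 3d d⁸ ion with strong-field ligands gains enough CFSE to favour square planar over tetrahedral.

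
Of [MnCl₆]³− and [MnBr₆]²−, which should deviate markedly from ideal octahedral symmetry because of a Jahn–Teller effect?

[MnCl₆]³−: Summing ligand charges against the −3 overall charge gives an oxidation state of +3 for manganese. Group 7 minus oxidation state 3 gives a d⁴ configuration. Chloride is a weak-field ligand for a first-row metal, so the complex is high-spin. The t₂g³e_g¹ (high-spin) configuration has an unevenly filled e_g set; the Jahn–Teller theorem predicts a tetragonal distortion (typically axial elongation) to lift the degeneracy.
[MnBr₆]²−: Summing ligand charges against the −2 overall charge gives an oxidation state of +4 for manganese. Mn sits in group 7, so the d-electron count is 7 − 4 = 3. The d³ configuration leaves the e_g set evenly filled (or empty) — no strong Jahn–Teller driving force.

[MnCl₆]³−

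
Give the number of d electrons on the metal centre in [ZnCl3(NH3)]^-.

d10

Each chloride is −1; ammonia is neutral; balancing the −1 overall charge requires Zn(II).
Zinc is a group-12 element; Zn(II) is therefore d¹⁰.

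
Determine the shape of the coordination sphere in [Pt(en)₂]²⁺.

Ethylenediamine is neutral; balancing the +2 overall charge requires Pt(II).
Group 10 minus oxidation state 2 gives a d⁸ configuration.
Counting donor atoms: 2×ethylenediamine (bidentate) → 4 donors. Coordination number = 4.
A 5d d⁸ ion has a large crystal-field splitting; square planar leaves the high-energy d_{x²−y²} orbital empty and maximises CFSE.

square planar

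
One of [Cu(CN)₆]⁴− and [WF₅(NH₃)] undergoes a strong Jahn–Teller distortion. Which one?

[Cu(CN)₆]⁴−: Ligand charges: each cyanide is −1. With an overall charge of −4 the copper centre must be in the +2 oxidation state. Copper is a group-11 element; Cu(II) is therefore d⁹. The t₂g⁶e_g³ configuration has an unevenly filled e_g set; the Jahn–Teller theorem predicts a tetragonal distortion (typically axial elongation) to lift the degeneracy.
[WF₅(NH₃)]: Ligand charges: each fluoride is −1; ammonia is neutral. With an overall charge of 0 the tungsten centre must be in the +5 oxidation state. Tungsten is a group-6 element; W(V) is therefore d¹. The d¹ configuration leaves the e_g set evenly filled (or empty) — no strong Jahn–Teller driving force.

[Cu(CN)₆]⁴−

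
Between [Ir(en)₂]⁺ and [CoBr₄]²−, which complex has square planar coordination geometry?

For [Ir(en)₂]⁺: Summing ligand charges against the +1 overall charge gives an oxidation state of +1 for iridium. Ir sits in group 9, so the d-electron count is 9 − 1 = 8. A 5d d⁸ ion has a large crystal-field splitting; square planar leaves the high-energy d_{x²−y²} orbital empty and maximises CFSE. → square planar.
For [CoBr₄]²−: Ligand charges: each bromide is −1. With an overall charge of −2 the cobalt centre must be in the +2 oxidation state. Co sits in group 9, so the d-electron count is 9 − 2 = 7. For a high-spin 3d d⁷ ion with weak-field ligands the small Δₜ gives little square-planar CFSE advantage, so four ligands adopt the sterically favoured tetrahedral geometry. → tetrahedral.

[Ir(en)₂]⁺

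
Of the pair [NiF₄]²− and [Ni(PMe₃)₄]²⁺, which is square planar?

[Ni(PMe₃)₄]²⁺

For [NiF₄]²−: Ligand charges: each fluoride is −1. With an overall charge of −2 the nickel centre must be in the +2 oxidation state. Group 10 minus oxidation state 2 gives a d⁸ configuration. Fluoride is a weak-field ligand. With weak-field ligands the CFSE gain from square planar is small, so a 3d d⁸ ion takes the sterically preferred tetrahedral geometry. → tetrahedral.
For [Ni(PMe₃)₄]²⁺: Ligand charges: trimethylphosphine is neutral. With an overall charge of +2 the nickel centre must be in the +2 oxidation state. Ni sits in group 10, so the d-electron count is 10 − 2 = 8. Trimethylphosphine is a strong-field ligand (high in the spectrochemical series). A 3d d⁸ ion with strong-field ligands gains enough CFSE to favour square planar over tetrahedral. → square planar.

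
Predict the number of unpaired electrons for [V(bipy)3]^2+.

2,2′-bipyridine is neutral; balancing the +2 overall charge requires V(II).
Vanadium is a group-5 element; V(II) is therefore d³.
Counting donor atoms: 3×2,2′-bipyridine (bidentate) → 6 donors. Coordination number = 6.
In an octahedral field the d³ configuration is t₂g³e_g⁰ (only one arrangement possible), giving 3 unpaired electrons.

3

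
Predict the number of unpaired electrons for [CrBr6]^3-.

Summing ligand charges against the −3 overall charge gives an oxidation state of +3 for chromium.
Group 6 minus oxidation state 3 gives a d³ configuration.
In an octahedral field the d³ configuration is t₂g³e_g⁰ (only one arrangement possible), giving 3 unpaired electrons.

3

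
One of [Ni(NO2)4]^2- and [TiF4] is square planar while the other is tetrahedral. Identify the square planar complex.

For [Ni(NO2)4]^2-: Ligand charges: each nitro (N-bound nitrite) is −1. With an overall charge of −2 the nickel centre must be in the +2 oxidation state. Nickel is a group-10 element; Ni(II) is therefore d⁸. Nitro (N-bound nitrite) is a strong-field ligand (high in the spectrochemical series). A 3d d⁸ ion with strong-field ligands gains enough CFSE to favour square planar over tetrahedral. → square planar.
For [TiF4]: Summing ligand charges against the 0 overall charge gives an oxidation state of +4 for titanium. Group 4 minus oxidation state 4 gives a d⁰ configuration. A d⁰ ion has no crystal-field stabilisation preference between square planar and tetrahedral, so four ligands adopt the sterically favoured tetrahedral geometry. → tetrahedral.

[Ni(NO2)4]^2-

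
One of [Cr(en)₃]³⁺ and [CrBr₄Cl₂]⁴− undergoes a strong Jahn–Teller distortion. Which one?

[Cr(en)₃]³⁺: Ligand charges: ethylenediamine is neutral. With an overall charge of +3 the chromium centre must be in the +3 oxidation state. Chromium is a group-6 element; Cr(III) is therefore d³. The d³ configuration leaves the e_g set evenly filled (or empty) — no strong Jahn–Teller driving force.
[CrBr₄Cl₂]⁴−: Summing ligand charges against the −4 overall charge gives an oxidation state of +2 for chromium. Cr sits in group 6, so the d-electron count is 6 − 2 = 4. Bromide and chloride are weak-field ligands for a first-row metal, so the complex is high-spin. The t₂g³e_g¹ (high-spin) configuration has an unevenly filled e_g set; the Jahn–Teller theorem predicts a tetragonal distortion (typically axial elongation) to lift the degeneracy.

[CrBr₄Cl₂]⁴−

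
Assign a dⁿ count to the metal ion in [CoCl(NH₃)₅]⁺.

Ligand charges: each chloride is −1; ammonia is neutral. With an overall charge of +1 the cobalt centre must be in the +2 oxidation state.
Cobalt is a group-9 element; Co(II) is therefore d⁷.

d⁷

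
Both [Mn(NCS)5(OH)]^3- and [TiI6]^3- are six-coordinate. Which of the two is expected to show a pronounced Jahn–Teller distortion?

[Mn(NCS)5(OH)]^3-: Ligand charges: each isothiocyanate is −1; each hydroxide is −1. With an overall charge of −3 the manganese centre must be in the +3 oxidation state. Group 7 minus oxidation state 3 gives a d⁴ configuration. Hydroxide and isothiocyanate are weak-field ligands for a first-row metal, so the complex is high-spin. The t₂g³e_g¹ (high-spin) configuration has an unevenly filled e_g set; the Jahn–Teller theorem predicts a tetragonal distortion (typically axial elongation) to lift the degeneracy.
[TiI6]^3-: Ligand charges: each iodide is −1. With an overall charge of −3 the titanium centre must be in the +3 oxidation state. Group 4 minus oxidation state 3 gives a d¹ configuration. The d¹ configuration leaves the e_g set evenly filled (or empty) — no strong Jahn–Teller driving force.

[Mn(NCS)5(OH)]^3-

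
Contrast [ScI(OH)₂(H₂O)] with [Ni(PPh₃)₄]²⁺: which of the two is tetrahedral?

For [ScI(OH)₂(H₂O)]: Summing ligand charges against the 0 overall charge gives an oxidation state of +3 for scandium. Scandium is a group-3 element; Sc(III) is therefore d⁰. A d⁰ ion has no crystal-field stabilisation preference between square planar and tetrahedral, so four ligands adopt the sterically favoured tetrahedral geometry. → tetrahedral.
For [Ni(PPh₃)₄]²⁺: Summing ligand charges against the +2 overall charge gives an oxidation state of +2 for nickel. Ni sits in group 10, so the d-electron count is 10 − 2 = 8. Triphenylphosphine is a strong-field ligand (high in the spectrochemical series). A 3d d⁸ ion with strong-field ligands gains enough CFSE to favour square planar over tetrahedral. → square planar.

[ScI(OH)₂(H₂O)]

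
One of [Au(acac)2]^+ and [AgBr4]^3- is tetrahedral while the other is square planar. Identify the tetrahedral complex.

[AgBr4]^3-

For [Au(acac)2]^+: Summing ligand charges against the +1 overall charge gives an oxidation state of +3 for gold. Group 11 minus oxidation state 3 gives a d⁸ configuration. A 5d d⁸ ion has a large crystal-field splitting; square planar leaves the high-energy d_{x²−y²} orbital empty and maximises CFSE. → square planar.
For [AgBr4]^3-: Summing ligand charges against the −3 overall charge gives an oxidation state of +1 for silver. Ag sits in group 11, so the d-electron count is 11 − 1 = 10. A d¹⁰ ion has no crystal-field stabilisation preference between square planar and tetrahedral, so four ligands adopt the sterically favoured tetrahedral geometry. → tetrahedral.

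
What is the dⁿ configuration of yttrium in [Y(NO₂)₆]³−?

Each nitro (N-bound nitrite) is −1; balancing the −3 overall charge requires Y(III).
Group 3 minus oxidation state 3 gives a d⁰ configuration.

d0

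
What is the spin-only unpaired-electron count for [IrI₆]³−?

Summing ligand charges against the −3 overall charge gives an oxidation state of +3 for iridium.
Group 9 minus oxidation state 3 gives a d⁶ configuration.
The spin state decides the count: a 5d ion has a large Δₒ and is invariably low-spin.
An octahedral low-spin d⁶ ion is t₂g⁶e_g⁰, giving 0 unpaired electrons.

0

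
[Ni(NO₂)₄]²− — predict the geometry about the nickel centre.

Each nitro (N-bound nitrite) is −1; balancing the −2 overall charge requires Ni(II).
Ni sits in group 10, so the d-electron count is 10 − 2 = 8.
With 4 monodentate ligands the coordination number is 4.
Nitro (N-bound nitrite) is a strong-field ligand (high in the spectrochemical series).
A 3d d⁸ ion with strong-field ligands gains enough CFSE to favour square planar over tetrahedral.

square planar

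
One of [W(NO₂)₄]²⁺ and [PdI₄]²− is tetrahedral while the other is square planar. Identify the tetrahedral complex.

[W(NO₂)₄]²⁺

For [W(NO₂)₄]²⁺: Each nitro (N-bound nitrite) is −1; balancing the +2 overall charge requires W(VI). Tungsten is a group-6 element; W(VI) is therefore d⁰. A d⁰ ion has no crystal-field stabilisation preference between square planar and tetrahedral, so four ligands adopt the sterically favoured tetrahedral geometry. → tetrahedral.
For [PdI₄]²−: Each iodide is −1; balancing the −2 overall charge requires Pd(II). Group 10 minus oxidation state 2 gives a d⁸ configuration. A 4d d⁸ ion has a large crystal-field splitting; square planar leaves the high-energy d_{x²−y²} orbital empty and maximises CFSE. → square planar.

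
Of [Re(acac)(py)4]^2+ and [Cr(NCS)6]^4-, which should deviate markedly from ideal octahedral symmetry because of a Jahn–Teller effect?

[Re(acac)(py)4]^2+: Ligand charges: each acetylacetonate is −1; pyridine is neutral. With an overall charge of +2 the rhenium centre must be in the +3 oxidation state. Group 7 minus oxidation state 3 gives a d⁴ configuration. A 5d ion has a large Δₒ and is invariably low-spin. The d⁴ configuration leaves the e_g set evenly filled (or empty) — no strong Jahn–Teller driving force.
[Cr(NCS)6]^4-: Each isothiocyanate is −1; balancing the −4 overall charge requires Cr(II). Cr sits in group 6, so the d-electron count is 6 − 2 = 4. Isothiocyanate is a weak-field ligand for a first-row metal, so the complex is high-spin. The t₂g³e_g¹ (high-spin) configuration has an unevenly filled e_g set; the Jahn–Teller theorem predicts a tetragonal distortion (typically axial elongation) to lift the degeneracy.

[Cr(NCS)6]^4-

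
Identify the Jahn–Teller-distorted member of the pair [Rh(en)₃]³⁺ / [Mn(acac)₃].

[Rh(en)₃]³⁺: Summing ligand charges against the +3 overall charge gives an oxidation state of +3 for rhodium. Group 9 minus oxidation state 3 gives a d⁶ configuration. A 4d ion has a large Δₒ and is invariably low-spin. The d⁶ configuration leaves the e_g set evenly filled (or empty) — no strong Jahn–Teller driving force.
[Mn(acac)₃]: Ligand charges: each acetylacetonate is −1. With an overall charge of 0 the manganese centre must be in the +3 oxidation state. Manganese is a group-7 element; Mn(III) is therefore d⁴. Acetylacetonate is a weak-field ligand for a first-row metal, so the complex is high-spin. The t₂g³e_g¹ (high-spin) configuration has an unevenly filled e_g set; the Jahn–Teller theorem predicts a tetragonal distortion (typically axial elongation) to lift the degeneracy.

[Mn(acac)₃]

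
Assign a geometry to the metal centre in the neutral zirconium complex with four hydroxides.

Ligand charges: each hydroxide is −1. With an overall charge of 0 the zirconium centre must be in the +4 oxidation state.
Zr sits in group 4, so the d-electron count is 4 − 4 = 0.
Coordination number: 4.
A d⁰ ion has no crystal-field stabilisation preference between square planar and tetrahedral, so four ligands adopt the sterically favoured tetrahedral geometry.

tetrahedral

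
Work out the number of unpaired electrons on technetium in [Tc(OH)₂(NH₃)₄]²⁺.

3 unpaired electrons

Ligand charges: each hydroxide is −1; ammonia is neutral. With an overall charge of +2 the technetium centre must be in the +4 oxidation state.
Group 7 minus oxidation state 4 gives a d³ configuration.
In an octahedral field the d³ configuration is t₂g³e_g⁰ (only one arrangement possible), giving 3 unpaired electrons.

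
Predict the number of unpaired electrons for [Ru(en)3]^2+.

Ethylenediamine is neutral; balancing the +2 overall charge requires Ru(II).
Ru sits in group 8, so the d-electron count is 8 − 2 = 6.
Counting donor atoms: 3×ethylenediamine (bidentate) → 6 donors. Coordination number = 6.
The spin state decides the count: a 4d ion has a large Δₒ and is invariably low-spin.
An octahedral low-spin d⁶ ion is t₂g⁶e_g⁰, giving 0 unpaired electrons.

0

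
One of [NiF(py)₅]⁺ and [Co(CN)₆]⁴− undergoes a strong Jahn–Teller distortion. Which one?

[NiF(py)₅]⁺: Each fluoride is −1; pyridine is neutral; balancing the +1 overall charge requires Ni(II). Group 10 minus oxidation state 2 gives a d⁸ configuration. The d⁸ configuration leaves the e_g set evenly filled (or empty) — no strong Jahn–Teller driving force.
[Co(CN)₆]⁴−: Summing ligand charges against the −4 overall charge gives an oxidation state of +2 for cobalt. Cobalt is a group-9 element; Co(II) is therefore d⁷. Cyanide is a strong-field ligand (high in the spectrochemical series) for a first-row metal, so the complex is low-spin. The t₂g⁶e_g¹ (low-spin) configuration has an unevenly filled e_g set; the Jahn–Teller theorem predicts a tetragonal distortion (typically axial elongation) to lift the degeneracy.

[Co(CN)₆]⁴−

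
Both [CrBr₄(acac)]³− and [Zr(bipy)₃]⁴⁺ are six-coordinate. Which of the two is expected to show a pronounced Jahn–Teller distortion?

[CrBr₄(acac)]³−

[CrBr₄(acac)]³−: Ligand charges: each bromide is −1; each acetylacetonate is −1. With an overall charge of −3 the chromium centre must be in the +2 oxidation state. Group 6 minus oxidation state 2 gives a d⁴ configuration. Acetylacetonate and bromide are weak-field ligands for a first-row metal, so the complex is high-spin. The t₂g³e_g¹ (high-spin) configuration has an unevenly filled e_g set; the Jahn–Teller theorem predicts a tetragonal distortion (typically axial elongation) to lift the degeneracy.
[Zr(bipy)₃]⁴⁺: Summing ligand charges against the +4 overall charge gives an oxidation state of +4 for zirconium. Group 4 minus oxidation state 4 gives a d⁰ configuration. The d⁰ configuration leaves the e_g set evenly filled (or empty) — no strong Jahn–Teller driving force.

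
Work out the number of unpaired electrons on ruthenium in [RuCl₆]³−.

1

Summing ligand charges against the −3 overall charge gives an oxidation state of +3 for ruthenium.
Ru sits in group 8, so the d-electron count is 8 − 3 = 5.
The spin state decides the count: a 4d ion has a large Δₒ and is invariably low-spin.
An octahedral low-spin d⁵ ion is t₂g⁵e_g⁰, giving 1 unpaired electron.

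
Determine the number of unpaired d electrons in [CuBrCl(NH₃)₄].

1

Each bromide is −1; each chloride is −1; ammonia is neutral; balancing the 0 overall charge requires Cu(II).
Group 11 minus oxidation state 2 gives a d⁹ configuration.
In an octahedral field the d⁹ configuration is t₂g⁶e_g³ (only one arrangement possible), giving 1 unpaired electron.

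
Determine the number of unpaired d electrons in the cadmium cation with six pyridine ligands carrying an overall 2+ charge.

0

Summing ligand charges against the +2 overall charge gives an oxidation state of +2 for cadmium.
Cd sits in group 12, so the d-electron count is 12 − 2 = 10.
In an octahedral field the d¹⁰ configuration is t₂g⁶e_g⁴, giving 0 unpaired electrons.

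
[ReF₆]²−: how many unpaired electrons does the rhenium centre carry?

3

Ligand charges: each fluoride is −1. With an overall charge of −2 the rhenium centre must be in the +4 oxidation state.
Group 7 minus oxidation state 4 gives a d³ configuration.
In an octahedral field the d³ configuration is t₂g³e_g⁰ (only one arrangement possible), giving 3 unpaired electrons.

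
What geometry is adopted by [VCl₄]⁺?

Ligand charges: each chloride is −1. With an overall charge of +1 the vanadium centre must be in the +5 oxidation state.
Vanadium is a group-5 element; V(V) is therefore d⁰.
With 4 monodentate ligands the coordination number is 4.
A d⁰ ion has no crystal-field stabilisation preference between square planar and tetrahedral, so four ligands adopt the sterically favoured tetrahedral geometry.

tetrahedral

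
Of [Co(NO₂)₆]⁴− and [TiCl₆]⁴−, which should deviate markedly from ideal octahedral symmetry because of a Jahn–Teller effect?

[Co(NO₂)₆]⁴−

[Co(NO₂)₆]⁴−: Ligand charges: each nitro (N-bound nitrite) is −1. With an overall charge of −4 the cobalt centre must be in the +2 oxidation state. Cobalt is a group-9 element; Co(II) is therefore d⁷. Nitro (N-bound nitrite) is a strong-field ligand (high in the spectrochemical series) for a first-row metal, so the complex is low-spin. The t₂g⁶e_g¹ (low-spin) configuration has an unevenly filled e_g set; the Jahn–Teller theorem predicts a tetragonal distortion (typically axial elongation) to lift the degeneracy.
[TiCl₆]⁴−: Ligand charges: each chloride is −1. With an overall charge of −4 the titanium centre must be in the +2 oxidation state. Group 4 minus oxidation state 2 gives a d² configuration. The d² configuration leaves the e_g set evenly filled (or empty) — no strong Jahn–Teller driving force.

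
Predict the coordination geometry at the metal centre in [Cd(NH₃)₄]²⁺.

tetrahedral

Summing ligand charges against the +2 overall charge gives an oxidation state of +2 for cadmium.
Cadmium is a group-12 element; Cd(II) is therefore d¹⁰.
Coordination number: 4.
A d¹⁰ ion has no crystal-field stabilisation preference between square planar and tetrahedral, so four ligands adopt the sterically favoured tetrahedral geometry.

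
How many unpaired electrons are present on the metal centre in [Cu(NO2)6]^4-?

1

Summing ligand charges against the −4 overall charge gives an oxidation state of +2 for copper.
Group 11 minus oxidation state 2 gives a d⁹ configuration.
In an octahedral field the d⁹ configuration is t₂g⁶e_g³ (only one arrangement possible), giving 1 unpaired electron.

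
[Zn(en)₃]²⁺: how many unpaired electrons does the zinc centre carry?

Ethylenediamine is neutral; balancing the +2 overall charge requires Zn(II).
Zn sits in group 12, so the d-electron count is 12 − 2 = 10.
Counting donor atoms: 3×ethylenediamine (bidentate) → 6 donors. Coordination number = 6.
In an octahedral field the d¹⁰ configuration is t₂g⁶e_g⁴, giving 0 unpaired electrons.

0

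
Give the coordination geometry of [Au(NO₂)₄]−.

Each nitro (N-bound nitrite) is −1; balancing the −1 overall charge requires Au(III).
Gold is a group-11 element; Au(III) is therefore d⁸.
Coordination number: 4.
A 5d d⁸ ion has a large crystal-field splitting; square planar leaves the high-energy d_{x²−y²} orbital empty and maximises CFSE.

square planar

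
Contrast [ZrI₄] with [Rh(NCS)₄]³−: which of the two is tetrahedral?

[ZrI₄]

For [ZrI₄]: Summing ligand charges against the 0 overall charge gives an oxidation state of +4 for zirconium. Zirconium is a group-4 element; Zr(IV) is therefore d⁰. A d⁰ ion has no crystal-field stabilisation preference between square planar and tetrahedral, so four ligands adopt the sterically favoured tetrahedral geometry. → tetrahedral.
For [Rh(NCS)₄]³−: Ligand charges: each isothiocyanate is −1. With an overall charge of −3 the rhodium centre must be in the +1 oxidation state. Group 9 minus oxidation state 1 gives a d⁸ configuration. A 4d d⁸ ion has a large crystal-field splitting; square planar leaves the high-energy d_{x²−y²} orbital empty and maximises CFSE. → square planar.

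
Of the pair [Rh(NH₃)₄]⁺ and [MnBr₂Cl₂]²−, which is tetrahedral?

[MnBr₂Cl₂]²−

For [Rh(NH₃)₄]⁺: Summing ligand charges against the +1 overall charge gives an oxidation state of +1 for rhodium. Rhodium is a group-9 element; Rh(I) is therefore d⁸. A 4d d⁸ ion has a large crystal-field splitting; square planar leaves the high-energy d_{x²−y²} orbital empty and maximises CFSE. → square planar.
For [MnBr₂Cl₂]²−: Summing ligand charges against the −2 overall charge gives an oxidation state of +2 for manganese. Group 7 minus oxidation state 2 gives a d⁵ configuration. A high-spin d⁵ ion has zero CFSE in either geometry, so four ligands adopt the sterically favoured tetrahedral geometry. → tetrahedral.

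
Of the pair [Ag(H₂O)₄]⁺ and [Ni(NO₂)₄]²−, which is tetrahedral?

[Ag(H₂O)₄]⁺

For [Ag(H₂O)₄]⁺: Summing ligand charges against the +1 overall charge gives an oxidation state of +1 for silver. Group 11 minus oxidation state 1 gives a d¹⁰ configuration. A d¹⁰ ion has no crystal-field stabilisation preference between square planar and tetrahedral, so four ligands adopt the sterically favoured tetrahedral geometry. → tetrahedral.
For [Ni(NO₂)₄]²−: Summing ligand charges against the −2 overall charge gives an oxidation state of +2 for nickel. Group 10 minus oxidation state 2 gives a d⁸ configuration. Nitro (N-bound nitrite) is a strong-field ligand (high in the spectrochemical series). A 3d d⁸ ion with strong-field ligands gains enough CFSE to favour square planar over tetrahedral. → square planar.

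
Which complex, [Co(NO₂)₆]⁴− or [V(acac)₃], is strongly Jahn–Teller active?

[Co(NO₂)₆]⁴−: Summing ligand charges against the −4 overall charge gives an oxidation state of +2 for cobalt. Group 9 minus oxidation state 2 gives a d⁷ configuration. Nitro (N-bound nitrite) is a strong-field ligand (high in the spectrochemical series) for a first-row metal, so the complex is low-spin. The t₂g⁶e_g¹ (low-spin) configuration has an unevenly filled e_g set; the Jahn–Teller theorem predicts a tetragonal distortion (typically axial elongation) to lift the degeneracy.
[V(acac)₃]: Each acetylacetonate is −1; balancing the 0 overall charge requires V(III). V sits in group 5, so the d-electron count is 5 − 3 = 2. The d² configuration leaves the e_g set evenly filled (or empty) — no strong Jahn–Teller driving force.

[Co(NO₂)₆]⁴−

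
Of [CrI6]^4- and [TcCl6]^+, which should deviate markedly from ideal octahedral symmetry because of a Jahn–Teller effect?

[CrI6]^4-: Each iodide is −1; balancing the −4 overall charge requires Cr(II). Cr sits in group 6, so the d-electron count is 6 − 2 = 4. Iodide is a weak-field ligand for a first-row metal, so the complex is high-spin. The t₂g³e_g¹ (high-spin) configuration has an unevenly filled e_g set; the Jahn–Teller theorem predicts a tetragonal distortion (typically axial elongation) to lift the degeneracy.
[TcCl6]^+: Ligand charges: each chloride is −1. With an overall charge of +1 the technetium centre must be in the +7 oxidation state. Technetium is a group-7 element; Tc(VII) is therefore d⁰. The d⁰ configuration leaves the e_g set evenly filled (or empty) — no strong Jahn–Teller driving force.

[CrI6]^4-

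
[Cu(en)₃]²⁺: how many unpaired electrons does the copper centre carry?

1

Summing ligand charges against the +2 overall charge gives an oxidation state of +2 for copper.
Copper is a group-11 element; Cu(II) is therefore d⁹.
Counting donor atoms: 3×ethylenediamine (bidentate) → 6 donors. Coordination number = 6.
In an octahedral field the d⁹ configuration is t₂g⁶e_g³ (only one arrangement possible), giving 1 unpaired electron.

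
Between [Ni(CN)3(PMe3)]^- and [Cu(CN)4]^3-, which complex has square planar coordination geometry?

[Ni(CN)3(PMe3)]^-

For [Ni(CN)3(PMe3)]^-: Each cyanide is −1; trimethylphosphine is neutral; balancing the −1 overall charge requires Ni(II). Group 10 minus oxidation state 2 gives a d⁸ configuration. Cyanide and trimethylphosphine are strong-field ligands (high in the spectrochemical series). A 3d d⁸ ion with strong-field ligands gains enough CFSE to favour square planar over tetrahedral. → square planar.
For [Cu(CN)4]^3-: Summing ligand charges against the −3 overall charge gives an oxidation state of +1 for copper. Cu sits in group 11, so the d-electron count is 11 − 1 = 10. A d¹⁰ ion has no crystal-field stabilisation preference between square planar and tetrahedral, so four ligands adopt the sterically favoured tetrahedral geometry. → tetrahedral.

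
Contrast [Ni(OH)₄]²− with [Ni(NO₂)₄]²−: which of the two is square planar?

For [Ni(OH)₄]²−: Ligand charges: each hydroxide is −1. With an overall charge of −2 the nickel centre must be in the +2 oxidation state. Ni sits in group 10, so the d-electron count is 10 − 2 = 8. Hydroxide is a weak-field ligand. With weak-field ligands the CFSE gain from square planar is small, so a 3d d⁸ ion takes the sterically preferred tetrahedral geometry. → tetrahedral.
For [Ni(NO₂)₄]²−: Ligand charges: each nitro (N-bound nitrite) is −1. With an overall charge of −2 the nickel centre must be in the +2 oxidation state. Ni sits in group 10, so the d-electron count is 10 − 2 = 8. Nitro (N-bound nitrite) is a strong-field ligand (high in the spectrochemical series). A 3d d⁸ ion with strong-field ligands gains enough CFSE to favour square planar over tetrahedral. → square planar.

[Ni(NO₂)₄]²−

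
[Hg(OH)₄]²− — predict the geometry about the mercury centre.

tetrahedral

Ligand charges: each hydroxide is −1. With an overall charge of −2 the mercury centre must be in the +2 oxidation state.
Group 12 minus oxidation state 2 gives a d¹⁰ configuration.
Coordination number: 4.
A d¹⁰ ion has no crystal-field stabilisation preference between square planar and tetrahedral, so four ligands adopt the sterically favoured tetrahedral geometry.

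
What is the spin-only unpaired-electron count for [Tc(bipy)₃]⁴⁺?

3 unpaired electrons

Ligand charges: 2,2′-bipyridine is neutral. With an overall charge of +4 the technetium centre must be in the +4 oxidation state.
Group 7 minus oxidation state 4 gives a d³ configuration.
Counting donor atoms: 3×2,2′-bipyridine (bidentate) → 6 donors. Coordination number = 6.
In an octahedral field the d³ configuration is t₂g³e_g⁰ (only one arrangement possible), giving 3 unpaired electrons.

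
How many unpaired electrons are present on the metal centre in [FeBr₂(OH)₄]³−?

Summing ligand charges against the −3 overall charge gives an oxidation state of +3 for iron.
Group 8 minus oxidation state 3 gives a d⁵ configuration.
The spin state decides the count: Bromide and hydroxide are weak-field ligands for a first-row metal, so the complex is high-spin.
An octahedral high-spin d⁵ ion is t₂g³e_g², giving 5 unpaired electrons.

5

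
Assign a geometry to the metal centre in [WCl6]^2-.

Ligand charges: each chloride is −1. With an overall charge of −2 the tungsten centre must be in the +4 oxidation state.
Group 6 minus oxidation state 4 gives a d² configuration.
With 6 monodentate ligands the coordination number is 6.
Six donors around a single metal centre give an octahedral coordination sphere.

octahedral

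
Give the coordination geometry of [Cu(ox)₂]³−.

Each oxalate is −2; balancing the −3 overall charge requires Cu(I).
Cu sits in group 11, so the d-electron count is 11 − 1 = 10.
Counting donor atoms: 2×oxalate (bidentate) → 4 donors. Coordination number = 4.
A d¹⁰ ion has no crystal-field stabilisation preference between square planar and tetrahedral, so four ligands adopt the sterically favoured tetrahedral geometry.

tetrahedral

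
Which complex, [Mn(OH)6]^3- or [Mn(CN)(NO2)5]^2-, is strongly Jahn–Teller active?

[Mn(OH)6]^3-

[Mn(OH)6]^3-: Ligand charges: each hydroxide is −1. With an overall charge of −3 the manganese centre must be in the +3 oxidation state. Group 7 minus oxidation state 3 gives a d⁴ configuration. Hydroxide is a weak-field ligand for a first-row metal, so the complex is high-spin. The t₂g³e_g¹ (high-spin) configuration has an unevenly filled e_g set; the Jahn–Teller theorem predicts a tetragonal distortion (typically axial elongation) to lift the degeneracy.
[Mn(CN)(NO2)5]^2-: Each cyanide is −1; each nitro (N-bound nitrite) is −1; balancing the −2 overall charge requires Mn(IV). Manganese is a group-7 element; Mn(IV) is therefore d³. The d³ configuration leaves the e_g set evenly filled (or empty) — no strong Jahn–Teller driving force.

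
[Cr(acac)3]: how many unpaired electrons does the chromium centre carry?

Summing ligand charges against the 0 overall charge gives an oxidation state of +3 for chromium.
Chromium is a group-6 element; Cr(III) is therefore d³.
Counting donor atoms: 3×acetylacetonate (bidentate) → 6 donors. Coordination number = 6.
In an octahedral field the d³ configuration is t₂g³e_g⁰ (only one arrangement possible), giving 3 unpaired electrons.

3 unpaired electrons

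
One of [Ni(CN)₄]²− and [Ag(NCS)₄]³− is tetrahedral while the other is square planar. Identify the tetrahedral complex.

[Ag(NCS)₄]³−

For [Ni(CN)₄]²−: Summing ligand charges against the −2 overall charge gives an oxidation state of +2 for nickel. Nickel is a group-10 element; Ni(II) is therefore d⁸. Cyanide is a strong-field ligand (high in the spectrochemical series). A 3d d⁸ ion with strong-field ligands gains enough CFSE to favour square planar over tetrahedral. → square planar.
For [Ag(NCS)₄]³−: Summing ligand charges against the −3 overall charge gives an oxidation state of +1 for silver. Group 11 minus oxidation state 1 gives a d¹⁰ configuration. A d¹⁰ ion has no crystal-field stabilisation preference between square planar and tetrahedral, so four ligands adopt the sterically favoured tetrahedral geometry. → tetrahedral.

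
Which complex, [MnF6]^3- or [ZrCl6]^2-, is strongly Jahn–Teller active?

[MnF6]^3-

[MnF6]^3-: Ligand charges: each fluoride is −1. With an overall charge of −3 the manganese centre must be in the +3 oxidation state. Manganese is a group-7 element; Mn(III) is therefore d⁴. Fluoride is a weak-field ligand for a first-row metal, so the complex is high-spin. The t₂g³e_g¹ (high-spin) configuration has an unevenly filled e_g set; the Jahn–Teller theorem predicts a tetragonal distortion (typically axial elongation) to lift the degeneracy.
[ZrCl6]^2-: Summing ligand charges against the −2 overall charge gives an oxidation state of +4 for zirconium. Zr sits in group 4, so the d-electron count is 4 − 4 = 0. The d⁰ configuration leaves the e_g set evenly filled (or empty) — no strong Jahn–Teller driving force.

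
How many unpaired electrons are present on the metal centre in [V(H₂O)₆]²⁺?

3

Summing ligand charges against the +2 overall charge gives an oxidation state of +2 for vanadium.
Group 5 minus oxidation state 2 gives a d³ configuration.
In an octahedral field the d³ configuration is t₂g³e_g⁰ (only one arrangement possible), giving 3 unpaired electrons.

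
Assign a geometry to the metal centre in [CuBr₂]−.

Ligand charges: each bromide is −1. With an overall charge of −1 the copper centre must be in the +1 oxidation state.
Cu sits in group 11, so the d-electron count is 11 − 1 = 10.
With 2 monodentate ligands the coordination number is 2.
A d¹⁰ ion with only two ligands adopts a linear arrangement (sp hybridisation; no CFSE preference).

linear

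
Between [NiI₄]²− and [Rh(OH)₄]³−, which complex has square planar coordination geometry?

For [NiI₄]²−: Each iodide is −1; balancing the −2 overall charge requires Ni(II). Group 10 minus oxidation state 2 gives a d⁸ configuration. Iodide is a weak-field ligand. With weak-field ligands the CFSE gain from square planar is small, so a 3d d⁸ ion takes the sterically preferred tetrahedral geometry. → tetrahedral.
For [Rh(OH)₄]³−: Ligand charges: each hydroxide is −1. With an overall charge of −3 the rhodium centre must be in the +1 oxidation state. Group 9 minus oxidation state 1 gives a d⁸ configuration. A 4d d⁸ ion has a large crystal-field splitting; square planar leaves the high-energy d_{x²−y²} orbital empty and maximises CFSE. → square planar.

[Rh(OH)₄]³−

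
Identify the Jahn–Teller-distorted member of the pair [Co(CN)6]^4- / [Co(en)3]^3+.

[Co(CN)6]^4-: Summing ligand charges against the −4 overall charge gives an oxidation state of +2 for cobalt. Co sits in group 9, so the d-electron count is 9 − 2 = 7. Cyanide is a strong-field ligand (high in the spectrochemical series) for a first-row metal, so the complex is low-spin. The t₂g⁶e_g¹ (low-spin) configuration has an unevenly filled e_g set; the Jahn–Teller theorem predicts a tetragonal distortion (typically axial elongation) to lift the degeneracy.
[Co(en)3]^3+: Ligand charges: ethylenediamine is neutral. With an overall charge of +3 the cobalt centre must be in the +3 oxidation state. Co sits in group 9, so the d-electron count is 9 − 3 = 6. Co(III) has an exceptionally large octahedral splitting and is low-spin with essentially every ligand except fluoride. The d⁶ configuration leaves the e_g set evenly filled (or empty) — no strong Jahn–Teller driving force.

[Co(CN)6]^4-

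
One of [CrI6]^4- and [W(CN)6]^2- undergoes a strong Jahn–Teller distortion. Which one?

[CrI6]^4-

[CrI6]^4-: Summing ligand charges against the −4 overall charge gives an oxidation state of +2 for chromium. Group 6 minus oxidation state 2 gives a d⁴ configuration. Iodide is a weak-field ligand for a first-row metal, so the complex is high-spin. The t₂g³e_g¹ (high-spin) configuration has an unevenly filled e_g set; the Jahn–Teller theorem predicts a tetragonal distortion (typically axial elongation) to lift the degeneracy.
[W(CN)6]^2-: Summing ligand charges against the −2 overall charge gives an oxidation state of +4 for tungsten. Group 6 minus oxidation state 4 gives a d² configuration. The d² configuration leaves the e_g set evenly filled (or empty) — no strong Jahn–Teller driving force.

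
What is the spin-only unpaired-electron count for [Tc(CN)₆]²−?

3

Summing ligand charges against the −2 overall charge gives an oxidation state of +4 for technetium.
Technetium is a group-7 element; Tc(IV) is therefore d³.
In an octahedral field the d³ configuration is t₂g³e_g⁰ (only one arrangement possible), giving 3 unpaired electrons.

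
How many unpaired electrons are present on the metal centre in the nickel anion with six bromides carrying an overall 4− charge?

Summing ligand charges against the −4 overall charge gives an oxidation state of +2 for nickel.
Group 10 minus oxidation state 2 gives a d⁸ configuration.
In an octahedral field the d⁸ configuration is t₂g⁶e_g² (only one arrangement possible), giving 2 unpaired electrons.

2 unpaired electrons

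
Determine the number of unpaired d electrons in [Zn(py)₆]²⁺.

Pyridine is neutral; balancing the +2 overall charge requires Zn(II).
Zn sits in group 12, so the d-electron count is 12 − 2 = 10.
In an octahedral field the d¹⁰ configuration is t₂g⁶e_g⁴, giving 0 unpaired electrons.

0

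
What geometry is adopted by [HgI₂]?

Ligand charges: each iodide is −1. With an overall charge of 0 the mercury centre must be in the +2 oxidation state.
Group 12 minus oxidation state 2 gives a d¹⁰ configuration.
Coordination number: 2.
A d¹⁰ ion with only two ligands adopts a linear arrangement (sp hybridisation; no CFSE preference).

linear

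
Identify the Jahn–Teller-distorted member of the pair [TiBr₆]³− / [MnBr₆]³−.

[TiBr₆]³−: Each bromide is −1; balancing the −3 overall charge requires Ti(III). Titanium is a group-4 element; Ti(III) is therefore d¹. The d¹ configuration leaves the e_g set evenly filled (or empty) — no strong Jahn–Teller driving force.
[MnBr₆]³−: Ligand charges: each bromide is −1. With an overall charge of −3 the manganese centre must be in the +3 oxidation state. Mn sits in group 7, so the d-electron count is 7 − 3 = 4. Bromide is a weak-field ligand for a first-row metal, so the complex is high-spin. The t₂g³e_g¹ (high-spin) configuration has an unevenly filled e_g set; the Jahn–Teller theorem predicts a tetragonal distortion (typically axial elongation) to lift the degeneracy.

[MnBr₆]³−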